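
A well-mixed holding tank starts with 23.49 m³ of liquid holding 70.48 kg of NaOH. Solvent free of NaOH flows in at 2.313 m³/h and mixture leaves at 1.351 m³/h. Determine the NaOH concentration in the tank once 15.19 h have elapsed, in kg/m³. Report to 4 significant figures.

0.9378 kg/m³

Let m(t) be the amount of NaOH. Volume: V(t) = V₀ + (Q_in − Q_out) t = 23.49 + 0.962000 t; V(15.19) = 38.1028 m³.
Solute balance: dm/dt = 0 − Q_out C = −Q_out m/V(t).
dm/m = −Q_out dt/(V₀ + 0.962000 t); integrating gives ln(m/m₀) = −(Q_out/(Q_in−Q_out)) ln(V/V₀).
m = m₀ (V₀/V)^(Q_out/(Q_in−Q_out)) = 70.48 × (23.49/38.1028)^(1.40437) = 35.7310 kg.
C = m/V = 35.7310/38.1028 = 0.937754 kg/m³.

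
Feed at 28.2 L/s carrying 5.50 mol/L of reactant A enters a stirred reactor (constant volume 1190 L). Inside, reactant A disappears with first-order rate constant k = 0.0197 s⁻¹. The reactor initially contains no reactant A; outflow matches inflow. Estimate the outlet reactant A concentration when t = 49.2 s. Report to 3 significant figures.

2.65 mol/L

Accumulation = in − out − consumed: V dC/dt = Q C_in − Q C − k V C.
This is linear with rate a = Q/V + k = 0.043397 s⁻¹.
C_ss = Q C_in/(Q + kV) = 3.0033 mol/L; C(t) = C_ss + (C₀ − C_ss) e^(−a t).
C(49.2) = 3.0033 + (-3.0033)·e^(−0.043397·49.2) = 3.0033 + (-3.0033)·0.11823 = 2.6482 mol/L.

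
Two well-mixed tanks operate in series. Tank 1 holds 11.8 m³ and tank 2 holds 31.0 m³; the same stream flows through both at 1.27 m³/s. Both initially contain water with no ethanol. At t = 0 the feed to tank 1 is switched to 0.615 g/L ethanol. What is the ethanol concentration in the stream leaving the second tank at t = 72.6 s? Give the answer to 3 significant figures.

Each tank obeys Vᵢ dCᵢ/dt = Q(Cᵢ₋₁ − Cᵢ), so τᵢ = Vᵢ/Q.
τ₁ = 11.8/1.27 = 9.2913 s; τ₂ = 31.0/1.27 = 24.409 s.
Solving the cascade with C₁(0)=C₂(0)=0 gives C₂(t) = C_in[1 − (τ₁ e^(−t/τ₁) − τ₂ e^(−t/τ₂))/(τ₁ − τ₂)].
At t = 72.6: e^(−t/τ₁) = 0.00040415, e^(−t/τ₂) = 0.051085.
C₂ = 0.615·[1 − (9.2913·0.00040415 − 24.409·0.051085)/(-15.118)] = 0.615·0.91777 = 0.56443 g/L.

0.564 g/L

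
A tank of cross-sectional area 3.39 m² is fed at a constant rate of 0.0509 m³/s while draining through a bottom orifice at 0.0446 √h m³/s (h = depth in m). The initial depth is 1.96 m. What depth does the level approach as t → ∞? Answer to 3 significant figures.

1.30 m

Volume balance on the tank: A dh/dt = Q_in − 0.0446 √h. At steady state dh/dt = 0:
Q_in = 0.0446 √h_ss ⇒ √h_ss = 0.0509/0.0446 = 1.1413.
h_ss = 1.1413² = 1.3025 m. (Since h₀ = 1.96 m > h_ss, the level will fall toward this value.)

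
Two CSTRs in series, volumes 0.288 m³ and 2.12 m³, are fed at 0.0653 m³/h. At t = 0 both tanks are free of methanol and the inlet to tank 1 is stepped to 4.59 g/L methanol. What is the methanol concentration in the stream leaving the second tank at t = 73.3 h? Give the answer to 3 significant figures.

4.03 g/L

Time constants: τᵢ = Vᵢ/Q for each well-mixed tank.
τ₁ = 0.288/0.0653 = 4.4104 h; τ₂ = 2.12/0.0653 = 32.466 h.
Solving the cascade with C₁(0)=C₂(0)=0 gives C₂(t) = C_in[1 − (τ₁ e^(−t/τ₁) − τ₂ e^(−t/τ₂))/(τ₁ − τ₂)].
At t = 73.3: e^(−t/τ₁) = 6.0552e-08, e^(−t/τ₂) = 0.10458.
C₂ = 4.59·[1 − (4.4104·6.0552e-08 − 32.466·0.10458)/(-28.055)] = 4.59·0.87898 = 4.0345 g/L.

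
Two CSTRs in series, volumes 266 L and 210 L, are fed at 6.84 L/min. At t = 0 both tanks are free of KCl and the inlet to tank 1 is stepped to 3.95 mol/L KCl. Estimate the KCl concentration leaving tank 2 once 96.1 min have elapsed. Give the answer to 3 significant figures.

3.01 mol/L

Each tank obeys Vᵢ dCᵢ/dt = Q(Cᵢ₋₁ − Cᵢ), so τᵢ = Vᵢ/Q.
τ₁ = 266/6.84 = 38.889 min; τ₂ = 210/6.84 = 30.702 min.
Solving the cascade with C₁(0)=C₂(0)=0 gives C₂(t) = C_in[1 − (τ₁ e^(−t/τ₁) − τ₂ e^(−t/τ₂))/(τ₁ − τ₂)].
At t = 96.1: e^(−t/τ₁) = 0.084488, e^(−t/τ₂) = 0.043713.
C₂ = 3.95·[1 − (38.889·0.084488 − 30.702·0.043713)/(8.1871)] = 3.95·0.76260 = 3.0123 mol/L.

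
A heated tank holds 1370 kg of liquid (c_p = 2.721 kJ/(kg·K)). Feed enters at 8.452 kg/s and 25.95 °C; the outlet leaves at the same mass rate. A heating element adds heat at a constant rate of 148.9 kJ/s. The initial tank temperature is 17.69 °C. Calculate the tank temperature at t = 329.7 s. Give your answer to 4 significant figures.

30.50 °C

Energy balance: M c_p dT/dt = ṁ c_p (T_in − T) + 148.9.
Rearrange: dT/dt = (T_ss − T)/τ with τ = M/ṁ = 162.092 s and T_ss = T_in + Q̇/(ṁ c_p) = 32.4245 °C.
This is linear first-order; T(t) = T_ss + (T₀ − T_ss) e^(−t/τ).
T(329.7) = 32.4245 + (-14.7345)·e^(−329.7/162.092) = 32.4245 + (-14.7345)·0.130807 = 30.4971 °C.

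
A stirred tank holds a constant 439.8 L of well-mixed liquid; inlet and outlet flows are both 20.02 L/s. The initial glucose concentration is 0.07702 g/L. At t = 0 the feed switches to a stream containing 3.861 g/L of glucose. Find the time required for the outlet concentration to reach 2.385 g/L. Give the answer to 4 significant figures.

Accumulation = in − out for the solute gives V dC/dt = Q(C_in − C), so τ = V/Q = 21.9680 s.
C(t) = C_in + (C₀ − C_in) e^(−t/τ). Set C = 2.385 and solve for t:
e^(−t/τ) = (C − C_in)/(C₀ − C_in) = (2.385 − 3.861)/(0.07702 − 3.861) = 0.390065
t = −τ ln(…) = 21.9680 × 0.941441 = 20.6816 s.

20.68 s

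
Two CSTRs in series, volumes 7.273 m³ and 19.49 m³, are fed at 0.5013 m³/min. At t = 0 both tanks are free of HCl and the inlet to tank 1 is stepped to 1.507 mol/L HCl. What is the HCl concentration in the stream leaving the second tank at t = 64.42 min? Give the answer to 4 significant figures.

Species balance on tank i: dCᵢ/dt = (Cᵢ₋₁ − Cᵢ)/τᵢ with τᵢ = Vᵢ/Q.
τ₁ = 7.273/0.5013 = 14.5083 min; τ₂ = 19.49/0.5013 = 38.8789 min.
Tank 1: C₁ = C_in(1 − e^(−t/τ₁)). Tank 2 (τ₁ ≠ τ₂): C₂ = C_in[1 − (τ₁ e^(−t/τ₁) − τ₂ e^(−t/τ₂))/(τ₁ − τ₂)].
At t = 64.42: e^(−t/τ₁) = 0.0117933, e^(−t/τ₂) = 0.190722.
C₂ = 1.507·[1 − (14.5083·0.0117933 − 38.8789·0.190722)/(-24.3706)] = 1.507·0.702759 = 1.05906 mol/L.

1.059 mol/L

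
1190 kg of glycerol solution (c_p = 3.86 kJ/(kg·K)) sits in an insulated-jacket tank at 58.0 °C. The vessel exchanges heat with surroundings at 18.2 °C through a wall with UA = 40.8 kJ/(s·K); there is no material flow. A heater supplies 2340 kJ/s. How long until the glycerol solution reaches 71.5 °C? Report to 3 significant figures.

165 s

Lumped-capacitance energy balance: M c_p dT/dt = UA(T_amb − T) + Q̇.
τ = M c_p/UA = 112.58 s; T_ss = T_amb + Q̇/UA = 18.2 + 2340/40.8 = 75.553 °C.
T(t) = T_ss + (T₀ − T_ss)e^(−t/τ); set T = 71.5:
t = −τ ln[(T − T_ss)/(T₀ − T_ss)] = −112.58 · ln(0.23090) = 165.02 s.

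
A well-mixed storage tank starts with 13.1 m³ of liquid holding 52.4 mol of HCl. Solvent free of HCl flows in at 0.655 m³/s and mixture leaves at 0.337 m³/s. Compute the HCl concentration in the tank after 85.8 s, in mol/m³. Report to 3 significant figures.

0.394 mol/m³

Let m(t) be the amount of HCl. Volume: V(t) = V₀ + (Q_in − Q_out) t = 13.1 + 0.31800 t; V(85.8) = 40.384 m³.
Species balance (pure solvent in): dm/dt = −Q_out · m/V(t).
Separate: dm/m = −Q_out dt/V(t) ⇒ ln(m/m₀) = −(Q_out/(Q_in−Q_out)) ln(V/V₀).
m = m₀ (V₀/V)^(Q_out/(Q_in−Q_out)) = 52.4 × (13.1/40.384)^(1.0597) = 15.892 mol.
C = m/V = 15.892/40.384 = 0.39352 mol/m³.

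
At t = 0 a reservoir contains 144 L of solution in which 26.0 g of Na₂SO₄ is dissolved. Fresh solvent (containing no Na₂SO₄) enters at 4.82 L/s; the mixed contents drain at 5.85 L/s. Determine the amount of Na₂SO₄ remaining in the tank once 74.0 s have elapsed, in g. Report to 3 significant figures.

0.360 g

Total volume: dV/dt = Q_in − Q_out = -1.0300 L/s, so V(t) = 144 − 1.0300 t and V(74.0) = 67.780 L.
Species balance (pure solvent in): dm/dt = −Q_out · m/V(t).
Separate: dm/m = −Q_out dt/V(t) ⇒ ln(m/m₀) = −(Q_out/(Q_in−Q_out)) ln(V/V₀).
m = m₀ (V₀/V)^(Q_out/(Q_in−Q_out)) = 26.0 × (144/67.780)^(-5.6796) = 0.35996 g.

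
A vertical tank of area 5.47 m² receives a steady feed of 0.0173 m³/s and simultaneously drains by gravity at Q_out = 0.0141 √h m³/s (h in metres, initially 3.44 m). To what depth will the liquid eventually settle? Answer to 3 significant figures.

Level balance: A dh/dt = 0.0173 − 0.0141 √h. Setting dh/dt = 0:
Q_in = 0.0141 √h_ss ⇒ √h_ss = 0.0173/0.0141 = 1.2270.
h_ss = 1.2270² = 1.5054 m. (Since h₀ = 3.44 m > h_ss, the level will fall toward this value.)

1.51 m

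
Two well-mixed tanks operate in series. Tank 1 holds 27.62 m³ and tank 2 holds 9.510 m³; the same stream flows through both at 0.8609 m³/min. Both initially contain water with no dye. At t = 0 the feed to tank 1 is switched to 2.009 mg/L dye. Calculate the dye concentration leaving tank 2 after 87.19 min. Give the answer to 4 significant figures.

Species balance on tank i: dCᵢ/dt = (Cᵢ₋₁ − Cᵢ)/τᵢ with τᵢ = Vᵢ/Q.
τ₁ = 27.62/0.8609 = 32.0827 min; τ₂ = 9.510/0.8609 = 11.0466 min.
Solving the cascade with C₁(0)=C₂(0)=0 gives C₂(t) = C_in[1 − (τ₁ e^(−t/τ₁) − τ₂ e^(−t/τ₂))/(τ₁ − τ₂)].
At t = 87.19: e^(−t/τ₁) = 0.0660288, e^(−t/τ₂) = 0.000373370.
C₂ = 2.009·[1 − (32.0827·0.0660288 − 11.0466·0.000373370)/(21.0361)] = 2.009·0.899494 = 1.80708 mg/L.

1.807 mg/L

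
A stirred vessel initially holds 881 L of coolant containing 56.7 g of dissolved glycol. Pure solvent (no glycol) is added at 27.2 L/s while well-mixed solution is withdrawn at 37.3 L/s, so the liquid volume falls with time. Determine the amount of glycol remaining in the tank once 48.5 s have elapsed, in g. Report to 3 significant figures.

Total volume: dV/dt = Q_in − Q_out = -10.100 L/s, so V(t) = 881 − 10.100 t and V(48.5) = 391.15 L.
Solute balance: dm/dt = 0 − Q_out C = −Q_out m/V(t).
Separate: dm/m = −Q_out dt/V(t) ⇒ ln(m/m₀) = −(Q_out/(Q_in−Q_out)) ln(V/V₀).
m = m₀ (V₀/V)^(Q_out/(Q_in−Q_out)) = 56.7 × (881/391.15)^(-3.6931) = 2.8267 g.

2.83 g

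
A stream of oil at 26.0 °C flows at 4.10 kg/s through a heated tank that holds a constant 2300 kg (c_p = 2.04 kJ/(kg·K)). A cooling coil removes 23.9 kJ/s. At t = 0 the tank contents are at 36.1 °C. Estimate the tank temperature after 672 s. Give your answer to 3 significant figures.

27.1 °C

M c_p dT/dt = ṁ c_p (T_in − T) − Q̇.
τ = M/ṁ = 560.98 s; T_ss = T_in − Q̇/(ṁ c_p) = 26.0 − 23.9/(4.10·2.04) = 23.143 °C.
Solution: T(t) = T_ss + (T₀ − T_ss) e^(−t/τ).
T(672) = 23.143 + (12.957)·e^(−672/560.98) = 23.143 + (12.957)·0.30182 = 27.053 °C.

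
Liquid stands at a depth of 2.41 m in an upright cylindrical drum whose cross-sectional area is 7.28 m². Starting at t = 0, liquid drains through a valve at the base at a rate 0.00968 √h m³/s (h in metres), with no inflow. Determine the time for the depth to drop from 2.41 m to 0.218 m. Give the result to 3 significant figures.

1630 s

Mass balance (ρ constant): A dh/dt = −0.00968 √h.
This is separable: 2 d(√h)/dt = −0.00968/A, so √h = √h₀ − (0.00968/(2A)) t.
t = 2A(√h₀ − √h)/0.00968 = 2·7.28·(√2.41 − √0.218)/0.00968
  = 14.560 × (1.5524 − 0.46690) / 0.00968 = 1632.8 s.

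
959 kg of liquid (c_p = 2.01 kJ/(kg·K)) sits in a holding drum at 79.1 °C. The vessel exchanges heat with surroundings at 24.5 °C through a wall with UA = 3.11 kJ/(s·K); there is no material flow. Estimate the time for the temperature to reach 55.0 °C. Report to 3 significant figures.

361 s

Lumped-capacitance energy balance: M c_p dT/dt = UA(T_amb − T).
τ = M c_p/UA = 619.80 s; T_ss = T_amb = 24.500 °C.
T(t) = T_ss + (T₀ − T_ss)e^(−t/τ); set T = 55.0:
t = −τ ln[(T − T_ss)/(T₀ − T_ss)] = −619.80 · ln(0.55861) = 360.92 s.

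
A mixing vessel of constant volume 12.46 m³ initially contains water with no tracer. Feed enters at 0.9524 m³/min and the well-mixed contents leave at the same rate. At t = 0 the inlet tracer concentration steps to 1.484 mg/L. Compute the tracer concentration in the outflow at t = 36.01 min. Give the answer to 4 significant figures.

Unsteady species balance (constant V, well mixed): V dC/dt = Q(C_in − C).
Time constant τ = V/Q = 12.46/0.9524 = 13.0827 min.
This is linear first-order; C(t) = C_in + (C₀ − C_in) e^(−t/τ).
C(36.01) = 1.484 + (0 − 1.484)·e^(−36.01/13.0827) = 1.484 + (-1.48400)·0.0637694 = 1.38937 mg/L.

1.389 mg/L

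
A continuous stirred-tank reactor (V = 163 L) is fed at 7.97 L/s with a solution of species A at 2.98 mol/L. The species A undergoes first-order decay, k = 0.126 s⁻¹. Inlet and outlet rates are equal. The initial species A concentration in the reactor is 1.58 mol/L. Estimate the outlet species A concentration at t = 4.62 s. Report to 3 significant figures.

V dC/dt = Q(C_in − C) − k V C.
This is linear with rate a = Q/V + k = 0.17490 s⁻¹.
C_ss = Q C_in/(Q + kV) = 0.83312 mol/L; C(t) = C_ss + (C₀ − C_ss) e^(−a t).
C(4.62) = 0.83312 + (0.74688)·e^(−0.17490·4.62) = 0.83312 + (0.74688)·0.44574 = 1.1660 mol/L.

1.17 mol/L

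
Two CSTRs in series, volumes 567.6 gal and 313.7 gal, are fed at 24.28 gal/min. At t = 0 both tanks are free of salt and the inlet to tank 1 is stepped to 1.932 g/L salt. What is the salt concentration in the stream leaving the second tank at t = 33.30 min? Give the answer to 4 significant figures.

1.074 g/L

Each tank obeys Vᵢ dCᵢ/dt = Q(Cᵢ₋₁ − Cᵢ), so τᵢ = Vᵢ/Q.
τ₁ = 567.6/24.28 = 23.3773 min; τ₂ = 313.7/24.28 = 12.9201 min.
Tank 1: C₁ = C_in(1 − e^(−t/τ₁)). Tank 2 (τ₁ ≠ τ₂): C₂ = C_in[1 − (τ₁ e^(−t/τ₁) − τ₂ e^(−t/τ₂))/(τ₁ − τ₂)].
At t = 33.30: e^(−t/τ₁) = 0.240638, e^(−t/τ₂) = 0.0759728.
C₂ = 1.932·[1 − (23.3773·0.240638 − 12.9201·0.0759728)/(10.4572)] = 1.932·0.555914 = 1.07403 g/L.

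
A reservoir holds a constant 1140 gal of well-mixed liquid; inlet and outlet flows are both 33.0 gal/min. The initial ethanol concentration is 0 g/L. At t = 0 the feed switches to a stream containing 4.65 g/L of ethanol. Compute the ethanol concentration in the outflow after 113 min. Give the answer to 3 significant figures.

Unsteady species balance (constant V, well mixed): V dC/dt = Q(C_in − C).
So dC/dt = (C_in − C)/τ with τ = V/Q = 1140/33.0 = 34.545 min.
C approaches C_in exponentially: C(t) = C_in + (C₀ − C_in) e^(−t/τ).
C(113) = 4.65 + (0 − 4.65)·e^(−113/34.545) = 4.65 + (-4.6500)·0.037966 = 4.4735 g/L.

4.47 g/L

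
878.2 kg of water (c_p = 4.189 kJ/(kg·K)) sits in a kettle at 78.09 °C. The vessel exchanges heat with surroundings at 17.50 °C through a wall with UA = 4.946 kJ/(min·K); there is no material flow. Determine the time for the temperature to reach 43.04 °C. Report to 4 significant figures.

Energy balance: M c_p dT/dt = −UA(T − T_amb).
τ = M c_p/UA = 743.789 min; T_ss = T_amb = 17.5000 °C.
T(t) = T_ss + (T₀ − T_ss)e^(−t/τ); set T = 43.04:
t = −τ ln[(T − T_ss)/(T₀ − T_ss)] = −743.789 · ln(0.421522) = 642.547 min.

642.5 min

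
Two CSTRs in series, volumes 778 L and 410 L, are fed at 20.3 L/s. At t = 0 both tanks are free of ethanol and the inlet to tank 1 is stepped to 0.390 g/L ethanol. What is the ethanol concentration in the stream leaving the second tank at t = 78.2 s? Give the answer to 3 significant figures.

0.292 g/L

Time constants: τᵢ = Vᵢ/Q for each well-mixed tank.
τ₁ = 778/20.3 = 38.325 s; τ₂ = 410/20.3 = 20.197 s.
Tank 1: C₁ = C_in(1 − e^(−t/τ₁)). Tank 2 (τ₁ ≠ τ₂): C₂ = C_in[1 − (τ₁ e^(−t/τ₁) − τ₂ e^(−t/τ₂))/(τ₁ − τ₂)].
At t = 78.2: e^(−t/τ₁) = 0.12997, e^(−t/τ₂) = 0.020820.
C₂ = 0.390·[1 − (38.325·0.12997 − 20.197·0.020820)/(18.128)] = 0.390·0.74842 = 0.29188 g/L.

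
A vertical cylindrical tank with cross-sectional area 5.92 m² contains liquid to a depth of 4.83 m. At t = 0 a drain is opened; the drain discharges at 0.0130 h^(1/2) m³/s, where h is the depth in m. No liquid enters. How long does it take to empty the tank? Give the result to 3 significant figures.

2000 s

Mass balance (ρ constant): A dh/dt = −0.0130 √h.
This is separable: 2 d(√h)/dt = −0.0130/A, so √h = √h₀ − (0.0130/(2A)) t.
Tank is empty when √h = 0: t_empty = 2A√h₀/0.0130.
t_empty = 2·5.92·√4.83/0.0130 = 11.840·2.1977/0.0130 = 2001.6 s.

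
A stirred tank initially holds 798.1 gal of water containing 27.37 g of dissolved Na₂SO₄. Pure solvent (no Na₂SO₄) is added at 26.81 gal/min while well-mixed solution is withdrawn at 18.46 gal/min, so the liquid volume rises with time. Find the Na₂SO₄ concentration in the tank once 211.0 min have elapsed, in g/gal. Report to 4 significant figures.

Total volume: dV/dt = Q_in − Q_out = 8.35000 gal/min, so V(t) = 798.1 + 8.35000 t and V(211.0) = 2559.95 gal.
Species balance (pure solvent in): dm/dt = −Q_out · m/V(t).
Separate: dm/m = −Q_out dt/V(t) ⇒ ln(m/m₀) = −(Q_out/(Q_in−Q_out)) ln(V/V₀).
m = m₀ (V₀/V)^(Q_out/(Q_in−Q_out)) = 27.37 × (798.1/2559.95)^(2.21078) = 2.08083 g.
C = m/V = 2.08083/2559.95 = 0.000812839 g/gal.

0.0008128 g/gal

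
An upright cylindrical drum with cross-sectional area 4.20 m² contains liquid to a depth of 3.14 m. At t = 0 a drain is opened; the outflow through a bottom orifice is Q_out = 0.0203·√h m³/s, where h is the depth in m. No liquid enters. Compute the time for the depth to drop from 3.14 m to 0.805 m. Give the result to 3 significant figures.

Mass balance (ρ constant): A dh/dt = −0.0203 √h.
This is separable: 2 d(√h)/dt = −0.0203/A, so √h = √h₀ − (0.0203/(2A)) t.
t = 2A(√h₀ − √h)/0.0203 = 2·4.20·(√3.14 − √0.805)/0.0203
  = 8.4000 × (1.7720 − 0.89722) / 0.0203 = 361.98 s.

362 s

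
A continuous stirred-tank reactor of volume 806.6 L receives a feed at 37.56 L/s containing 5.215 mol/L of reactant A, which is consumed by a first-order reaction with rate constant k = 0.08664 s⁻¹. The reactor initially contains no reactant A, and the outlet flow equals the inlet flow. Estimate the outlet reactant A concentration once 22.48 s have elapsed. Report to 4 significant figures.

Species balance: V dC/dt = Q C_in − Q C − k V C.
This is linear with rate a = Q/V + k = 0.133206 s⁻¹.
C_ss = Q C_in/(Q + kV) = 1.82305 mol/L; C(t) = C_ss + (C₀ − C_ss) e^(−a t).
C(22.48) = 1.82305 + (-1.82305)·e^(−0.133206·22.48) = 1.82305 + (-1.82305)·0.0500633 = 1.73178 mol/L.

1.732 mol/L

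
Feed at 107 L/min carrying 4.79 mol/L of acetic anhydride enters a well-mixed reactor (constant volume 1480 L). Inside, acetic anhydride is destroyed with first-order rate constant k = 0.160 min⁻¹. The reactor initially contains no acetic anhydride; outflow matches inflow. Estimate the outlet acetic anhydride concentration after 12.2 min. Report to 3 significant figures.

V dC/dt = Q(C_in − C) − k V C.
dC/dt = (Q/V) C_in − (Q/V + k) C; effective rate a = Q/V + k = 0.072297 + 0.160 = 0.23230 min⁻¹.
C_ss = Q C_in/(Q + kV) = 1.4908 mol/L; C(t) = C_ss + (C₀ − C_ss) e^(−a t).
C(12.2) = 1.4908 + (-1.4908)·e^(−0.23230·12.2) = 1.4908 + (-1.4908)·0.058776 = 1.4032 mol/L.

1.40 mol/L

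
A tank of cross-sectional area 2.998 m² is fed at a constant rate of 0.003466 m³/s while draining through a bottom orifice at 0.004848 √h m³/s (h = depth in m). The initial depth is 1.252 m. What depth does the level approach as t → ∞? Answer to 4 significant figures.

A dh/dt = Q_in − 0.004848 √h. Steady state requires inflow = outflow:
Q_in = 0.004848 √h_ss ⇒ √h_ss = 0.003466/0.004848 = 0.714934.
h_ss = 0.714934² = 0.511131 m. (Since h₀ = 1.252 m > h_ss, the level will fall toward this value.)

0.5111 m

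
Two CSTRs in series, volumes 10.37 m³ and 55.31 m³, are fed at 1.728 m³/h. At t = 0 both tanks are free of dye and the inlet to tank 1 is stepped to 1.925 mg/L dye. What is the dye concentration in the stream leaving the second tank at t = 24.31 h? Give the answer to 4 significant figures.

Species balance on tank i: dCᵢ/dt = (Cᵢ₋₁ − Cᵢ)/τᵢ with τᵢ = Vᵢ/Q.
τ₁ = 10.37/1.728 = 6.00116 h; τ₂ = 55.31/1.728 = 32.0081 h.
Tank 1: C₁ = C_in(1 − e^(−t/τ₁)). Tank 2 (τ₁ ≠ τ₂): C₂ = C_in[1 − (τ₁ e^(−t/τ₁) − τ₂ e^(−t/τ₂))/(τ₁ − τ₂)].
At t = 24.31: e^(−t/τ₁) = 0.0174070, e^(−t/τ₂) = 0.467903.
C₂ = 1.925·[1 − (6.00116·0.0174070 − 32.0081·0.467903)/(-26.0069)] = 1.925·0.428145 = 0.824178 mg/L.

0.8242 mg/L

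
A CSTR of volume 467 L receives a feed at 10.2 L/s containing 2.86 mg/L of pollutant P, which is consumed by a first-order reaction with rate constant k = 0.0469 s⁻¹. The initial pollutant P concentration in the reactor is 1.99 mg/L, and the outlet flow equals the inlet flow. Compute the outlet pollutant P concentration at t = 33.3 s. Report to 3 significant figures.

1.02 mg/L

Accumulation = in − out − consumed: V dC/dt = Q C_in − Q C − k V C.
dC/dt = (Q/V) C_in − (Q/V + k) C; effective rate a = Q/V + k = 0.021842 + 0.0469 = 0.068742 s⁻¹.
C_ss = Q C_in/(Q + kV) = 0.90872 mg/L; C(t) = C_ss + (C₀ − C_ss) e^(−a t).
C(33.3) = 0.90872 + (1.0813)·e^(−0.068742·33.3) = 0.90872 + (1.0813)·0.10136 = 1.0183 mg/L.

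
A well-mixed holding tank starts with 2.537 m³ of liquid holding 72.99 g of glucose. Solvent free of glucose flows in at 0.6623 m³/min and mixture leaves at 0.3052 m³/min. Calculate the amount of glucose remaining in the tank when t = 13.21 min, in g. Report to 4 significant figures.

Total volume: dV/dt = Q_in − Q_out = 0.357100 m³/min, so V(t) = 2.537 + 0.357100 t and V(13.21) = 7.25429 m³.
Species balance (pure solvent in): dm/dt = −Q_out · m/V(t).
dm/m = −Q_out dt/(V₀ + 0.357100 t); integrating gives ln(m/m₀) = −(Q_out/(Q_in−Q_out)) ln(V/V₀).
m = m₀ (V₀/V)^(Q_out/(Q_in−Q_out)) = 72.99 × (2.537/7.25429)^(0.854663) = 29.7374 g.

29.74 g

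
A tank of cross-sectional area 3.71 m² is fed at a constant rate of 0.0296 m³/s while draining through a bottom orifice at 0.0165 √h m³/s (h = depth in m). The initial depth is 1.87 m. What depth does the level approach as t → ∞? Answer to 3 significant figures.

Level balance: A dh/dt = 0.0296 − 0.0165 √h. Setting dh/dt = 0:
Q_in = 0.0165 √h_ss ⇒ √h_ss = 0.0296/0.0165 = 1.7939.
h_ss = 1.7939² = 3.2182 m. (Since h₀ = 1.87 m < h_ss, the level will rise toward this value.)

3.22 m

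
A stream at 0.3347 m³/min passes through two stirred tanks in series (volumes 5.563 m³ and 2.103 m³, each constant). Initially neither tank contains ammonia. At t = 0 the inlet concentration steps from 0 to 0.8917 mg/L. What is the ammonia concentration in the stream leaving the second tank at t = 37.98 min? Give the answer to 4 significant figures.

Each tank obeys Vᵢ dCᵢ/dt = Q(Cᵢ₋₁ − Cᵢ), so τᵢ = Vᵢ/Q.
τ₁ = 5.563/0.3347 = 16.6209 min; τ₂ = 2.103/0.3347 = 6.28324 min.
Solving the cascade with C₁(0)=C₂(0)=0 gives C₂(t) = C_in[1 − (τ₁ e^(−t/τ₁) − τ₂ e^(−t/τ₂))/(τ₁ − τ₂)].
At t = 37.98: e^(−t/τ₁) = 0.101766, e^(−t/τ₂) = 0.00237050.
C₂ = 0.8917·[1 − (16.6209·0.101766 − 6.28324·0.00237050)/(10.3376)] = 0.8917·0.837821 = 0.747085 mg/L.

0.7471 mg/L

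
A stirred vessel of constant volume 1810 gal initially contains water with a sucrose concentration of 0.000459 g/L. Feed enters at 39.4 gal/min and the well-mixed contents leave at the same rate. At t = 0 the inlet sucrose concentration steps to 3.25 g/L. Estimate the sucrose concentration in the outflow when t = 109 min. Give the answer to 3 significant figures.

Transient balance on the dissolved component: V dC/dt = Q(C_in − C).
Time constant τ = V/Q = 1810/39.4 = 45.939 min.
C approaches C_in exponentially: C(t) = C_in + (C₀ − C_in) e^(−t/τ).
C(109) = 3.25 + (0.000459 − 3.25)·e^(−109/45.939) = 3.25 + (-3.2495)·0.093228 = 2.9471 g/L.

2.95 g/L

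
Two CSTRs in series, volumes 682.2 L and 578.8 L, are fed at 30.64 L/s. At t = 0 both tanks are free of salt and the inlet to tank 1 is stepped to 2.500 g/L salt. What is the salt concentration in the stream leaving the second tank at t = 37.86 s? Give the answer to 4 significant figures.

Species balance on tank i: dCᵢ/dt = (Cᵢ₋₁ − Cᵢ)/τᵢ with τᵢ = Vᵢ/Q.
τ₁ = 682.2/30.64 = 22.2650 s; τ₂ = 578.8/30.64 = 18.8903 s.
Tank 1: C₁ = C_in(1 − e^(−t/τ₁)). Tank 2 (τ₁ ≠ τ₂): C₂ = C_in[1 − (τ₁ e^(−t/τ₁) − τ₂ e^(−t/τ₂))/(τ₁ − τ₂)].
At t = 37.86: e^(−t/τ₁) = 0.182606, e^(−t/τ₂) = 0.134768.
C₂ = 2.500·[1 − (22.2650·0.182606 − 18.8903·0.134768)/(3.37467)] = 2.500·0.549615 = 1.37404 g/L.

1.374 g/L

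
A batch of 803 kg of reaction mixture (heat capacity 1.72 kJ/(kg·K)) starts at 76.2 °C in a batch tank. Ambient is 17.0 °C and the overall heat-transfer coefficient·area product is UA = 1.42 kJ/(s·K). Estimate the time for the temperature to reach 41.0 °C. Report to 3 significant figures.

878 s

M c_p dT/dt = −UA(T − T_amb).
τ = M c_p/UA = 972.65 s; T_ss = T_amb = 17.000 °C.
T(t) = T_ss + (T₀ − T_ss)e^(−t/τ); set T = 41.0:
t = −τ ln[(T − T_ss)/(T₀ − T_ss)] = −972.65 · ln(0.40541) = 878.17 s.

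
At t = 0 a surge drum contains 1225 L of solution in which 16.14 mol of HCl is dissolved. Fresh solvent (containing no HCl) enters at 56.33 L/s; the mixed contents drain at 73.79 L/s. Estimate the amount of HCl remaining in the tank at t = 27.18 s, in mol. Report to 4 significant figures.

Let m(t) be the amount of HCl. Volume: V(t) = V₀ + (Q_in − Q_out) t = 1225 − 17.4600 t; V(27.18) = 750.437 L.
No HCl enters, so dm/dt = −Q_out · (m/V).
dm/m = −Q_out dt/(V₀ − 17.4600 t); integrating gives ln(m/m₀) = −(Q_out/(Q_in−Q_out)) ln(V/V₀).
m = m₀ (V₀/V)^(Q_out/(Q_in−Q_out)) = 16.14 × (1225/750.437)^(-4.22623) = 2.03456 mol.

2.035 mol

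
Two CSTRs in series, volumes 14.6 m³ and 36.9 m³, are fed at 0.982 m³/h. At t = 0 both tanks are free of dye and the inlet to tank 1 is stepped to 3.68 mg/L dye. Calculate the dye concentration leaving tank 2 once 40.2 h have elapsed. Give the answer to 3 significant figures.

1.75 mg/L

Each tank obeys Vᵢ dCᵢ/dt = Q(Cᵢ₋₁ − Cᵢ), so τᵢ = Vᵢ/Q.
τ₁ = 14.6/0.982 = 14.868 h; τ₂ = 36.9/0.982 = 37.576 h.
Tank 1: C₁ = C_in(1 − e^(−t/τ₁)). Tank 2 (τ₁ ≠ τ₂): C₂ = C_in[1 − (τ₁ e^(−t/τ₁) − τ₂ e^(−t/τ₂))/(τ₁ − τ₂)].
At t = 40.2: e^(−t/τ₁) = 0.066946, e^(−t/τ₂) = 0.34307.
C₂ = 3.68·[1 − (14.868·0.066946 − 37.576·0.34307)/(-22.709)] = 3.68·0.47615 = 1.7522 mg/L.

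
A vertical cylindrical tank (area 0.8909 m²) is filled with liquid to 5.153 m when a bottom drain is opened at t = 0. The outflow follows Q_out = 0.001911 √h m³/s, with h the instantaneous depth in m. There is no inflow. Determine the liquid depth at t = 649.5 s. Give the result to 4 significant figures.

A dh/dt = −Q_out = −0.001911 √h.
∫ h^(−1/2) dh = −(0.001911/A) ∫ dt, giving 2√h = 2√h₀ − (0.001911/A) t.
√h = √5.153 − 0.001911·649.5/(2·0.8909) = 2.27002 − 0.696596 = 1.57343.
h = 1.57343² = 2.47567 m.

2.476 m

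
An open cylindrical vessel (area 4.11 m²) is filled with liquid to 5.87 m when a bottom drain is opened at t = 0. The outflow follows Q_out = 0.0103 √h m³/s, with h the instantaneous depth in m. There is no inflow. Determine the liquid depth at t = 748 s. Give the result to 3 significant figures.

2.21 m

Volume balance on the tank: A dh/dt = −0.0103 √h.
Separate and integrate: 2(√h − √h₀) = −(0.0103/A) t.
√h = √5.87 − 0.0103·748/(2·4.11) = 2.4228 − 0.93727 = 1.4855.
h = 1.4855² = 2.2068 m.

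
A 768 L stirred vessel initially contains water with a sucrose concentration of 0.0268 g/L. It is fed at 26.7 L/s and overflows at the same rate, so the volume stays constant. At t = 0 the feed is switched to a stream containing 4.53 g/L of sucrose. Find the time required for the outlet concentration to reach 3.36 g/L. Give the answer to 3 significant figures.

38.8 s

Species balance: V dC/dt = Q(C_in − C) ⇒ τ = V/Q = 28.764 s.
C(t) = C_in + (C₀ − C_in) e^(−t/τ). Set C = 3.36 and solve for t:
e^(−t/τ) = (C − C_in)/(C₀ − C_in) = (3.36 − 4.53)/(0.0268 − 4.53) = 0.25982
t = −τ ln(…) = 28.764 × 1.3478 = 38.768 s.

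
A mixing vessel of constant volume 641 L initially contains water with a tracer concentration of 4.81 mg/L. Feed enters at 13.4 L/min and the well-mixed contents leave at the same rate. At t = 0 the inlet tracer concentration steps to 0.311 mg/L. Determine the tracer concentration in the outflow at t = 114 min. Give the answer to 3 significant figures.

Accumulation = in − out for the solute gives V dC/dt = Q(C_in − C).
Rewrite as dC/dt + C/τ = C_in/τ, τ = V/Q = 47.836 min.
Solution: C(t) = C_in + (C₀ − C_in) e^(−t/τ).
C(114) = 0.311 + (4.81 − 0.311)·e^(−114/47.836) = 0.311 + (4.4990)·0.092259 = 0.72607 mg/L.

0.726 mg/L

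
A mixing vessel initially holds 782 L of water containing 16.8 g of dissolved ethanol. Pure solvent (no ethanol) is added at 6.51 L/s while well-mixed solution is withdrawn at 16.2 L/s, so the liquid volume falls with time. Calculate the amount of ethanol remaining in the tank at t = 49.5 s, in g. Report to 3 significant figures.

3.43 g

Let m(t) be the amount of ethanol. Volume: V(t) = V₀ + (Q_in − Q_out) t = 782 − 9.6900 t; V(49.5) = 302.35 L.
No ethanol enters, so dm/dt = −Q_out · (m/V).
dm/m = −Q_out dt/(V₀ − 9.6900 t); integrating gives ln(m/m₀) = −(Q_out/(Q_in−Q_out)) ln(V/V₀).
m = m₀ (V₀/V)^(Q_out/(Q_in−Q_out)) = 16.8 × (782/302.35)^(-1.6718) = 3.4304 g.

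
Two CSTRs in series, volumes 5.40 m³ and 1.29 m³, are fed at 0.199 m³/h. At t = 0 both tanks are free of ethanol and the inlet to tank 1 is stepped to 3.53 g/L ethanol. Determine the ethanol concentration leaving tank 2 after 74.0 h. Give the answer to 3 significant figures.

3.23 g/L

Species balance on tank i: dCᵢ/dt = (Cᵢ₋₁ − Cᵢ)/τᵢ with τᵢ = Vᵢ/Q.
τ₁ = 5.40/0.199 = 27.136 h; τ₂ = 1.29/0.199 = 6.4824 h.
Tank 1: C₁ = C_in(1 − e^(−t/τ₁)). Tank 2 (τ₁ ≠ τ₂): C₂ = C_in[1 − (τ₁ e^(−t/τ₁) − τ₂ e^(−t/τ₂))/(τ₁ − τ₂)].
At t = 74.0: e^(−t/τ₁) = 0.065413, e^(−t/τ₂) = 1.1023e-05.
C₂ = 3.53·[1 − (27.136·0.065413 − 6.4824·1.1023e-05)/(20.653)] = 3.53·0.91406 = 3.2266 g/L.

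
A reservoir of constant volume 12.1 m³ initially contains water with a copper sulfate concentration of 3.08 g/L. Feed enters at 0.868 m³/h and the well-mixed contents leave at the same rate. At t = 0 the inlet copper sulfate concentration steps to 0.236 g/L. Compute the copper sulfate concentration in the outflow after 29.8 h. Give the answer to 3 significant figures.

Accumulation = in − out for the solute gives V dC/dt = Q(C_in − C).
Rewrite as dC/dt + C/τ = C_in/τ, τ = V/Q = 13.940 h.
C approaches C_in exponentially: C(t) = C_in + (C₀ − C_in) e^(−t/τ).
C(29.8) = 0.236 + (3.08 − 0.236)·e^(−29.8/13.940) = 0.236 + (2.8440)·0.11792 = 0.57137 g/L.

0.571 g/L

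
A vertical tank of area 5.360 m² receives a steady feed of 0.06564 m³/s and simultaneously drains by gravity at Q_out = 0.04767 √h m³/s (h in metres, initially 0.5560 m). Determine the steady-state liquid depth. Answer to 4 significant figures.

Level balance: A dh/dt = 0.06564 − 0.04767 √h. Setting dh/dt = 0:
Q_in = 0.04767 √h_ss ⇒ √h_ss = 0.06564/0.04767 = 1.37697.
h_ss = 1.37697² = 1.89604 m. (Since h₀ = 0.5560 m < h_ss, the level will rise toward this value.)

1.896 m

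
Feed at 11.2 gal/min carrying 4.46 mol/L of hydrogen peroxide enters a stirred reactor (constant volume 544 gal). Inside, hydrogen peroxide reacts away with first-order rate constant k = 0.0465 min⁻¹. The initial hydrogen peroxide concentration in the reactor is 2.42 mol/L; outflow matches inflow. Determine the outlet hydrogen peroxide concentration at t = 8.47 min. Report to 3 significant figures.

1.96 mol/L

V dC/dt = Q(C_in − C) − k V C.
This is linear with rate a = Q/V + k = 0.067088 min⁻¹.
C_ss = Q C_in/(Q + kV) = 1.3687 mol/L; C(t) = C_ss + (C₀ − C_ss) e^(−a t).
C(8.47) = 1.3687 + (1.0513)·e^(−0.067088·8.47) = 1.3687 + (1.0513)·0.56652 = 1.9643 mol/L.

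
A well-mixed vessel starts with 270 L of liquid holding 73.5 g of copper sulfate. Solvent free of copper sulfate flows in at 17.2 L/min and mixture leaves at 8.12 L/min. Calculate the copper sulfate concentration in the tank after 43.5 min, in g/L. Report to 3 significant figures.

0.0494 g/L

Total volume: dV/dt = Q_in − Q_out = 9.0800 L/min, so V(t) = 270 + 9.0800 t and V(43.5) = 664.98 L.
Solute balance: dm/dt = 0 − Q_out C = −Q_out m/V(t).
dm/m = −Q_out dt/(V₀ + 9.0800 t); integrating gives ln(m/m₀) = −(Q_out/(Q_in−Q_out)) ln(V/V₀).
m = m₀ (V₀/V)^(Q_out/(Q_in−Q_out)) = 73.5 × (270/664.98)^(0.89427) = 32.827 g.
C = m/V = 32.827/664.98 = 0.049365 g/L.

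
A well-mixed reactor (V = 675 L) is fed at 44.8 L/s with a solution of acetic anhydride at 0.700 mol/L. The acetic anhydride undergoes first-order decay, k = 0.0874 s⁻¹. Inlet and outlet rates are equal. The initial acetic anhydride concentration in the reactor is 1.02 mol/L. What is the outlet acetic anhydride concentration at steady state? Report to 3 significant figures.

Accumulation = in − out − consumed: V dC/dt = Q C_in − Q C − k V C.
Steady state (dC/dt = 0): C_ss = Q C_in/(Q + kV) = C_in/(1 + kV/Q).
C_ss = 44.8·0.700/(44.8 + 0.0874·675) = 31.360/103.80 = 0.30213 mol/L.

0.302 mol/L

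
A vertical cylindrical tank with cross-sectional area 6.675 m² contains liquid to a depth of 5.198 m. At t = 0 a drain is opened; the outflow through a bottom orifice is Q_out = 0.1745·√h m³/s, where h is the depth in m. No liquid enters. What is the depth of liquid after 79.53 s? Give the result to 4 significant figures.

A dh/dt = −Q_out = −0.1745 √h.
Separate and integrate: 2(√h − √h₀) = −(0.1745/A) t.
√h = √5.198 − 0.1745·79.53/(2·6.675) = 2.27991 − 1.03955 = 1.24036.
h = 1.24036² = 1.53850 m.

1.538 m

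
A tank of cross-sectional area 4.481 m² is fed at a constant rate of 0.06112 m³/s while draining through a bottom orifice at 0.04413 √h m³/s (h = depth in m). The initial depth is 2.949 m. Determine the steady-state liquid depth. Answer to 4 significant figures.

1.918 m

Volume balance on the tank: A dh/dt = Q_in − 0.04413 √h. At steady state dh/dt = 0:
Q_in = 0.04413 √h_ss ⇒ √h_ss = 0.06112/0.04413 = 1.38500.
h_ss = 1.38500² = 1.91822 m. (Since h₀ = 2.949 m > h_ss, the level will fall toward this value.)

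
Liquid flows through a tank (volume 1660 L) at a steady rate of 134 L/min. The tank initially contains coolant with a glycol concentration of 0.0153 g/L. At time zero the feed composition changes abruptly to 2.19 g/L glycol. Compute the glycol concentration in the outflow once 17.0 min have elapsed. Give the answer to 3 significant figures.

1.64 g/L

Species balance on the tank: V dC/dt = Q(C_in − C).
Time constant τ = V/Q = 1660/134 = 12.388 min.
Solution: C(t) = C_in + (C₀ − C_in) e^(−t/τ).
C(17.0) = 2.19 + (0.0153 − 2.19)·e^(−17.0/12.388) = 2.19 + (-2.1747)·0.25353 = 1.6387 g/L.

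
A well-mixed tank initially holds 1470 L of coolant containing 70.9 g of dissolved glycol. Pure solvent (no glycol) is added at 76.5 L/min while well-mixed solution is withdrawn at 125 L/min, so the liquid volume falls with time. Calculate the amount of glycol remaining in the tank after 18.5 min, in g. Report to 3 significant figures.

Let m(t) be the amount of glycol. Volume: V(t) = V₀ + (Q_in − Q_out) t = 1470 − 48.500 t; V(18.5) = 572.75 L.
Species balance (pure solvent in): dm/dt = −Q_out · m/V(t).
dm/m = −Q_out dt/(V₀ − 48.500 t); integrating gives ln(m/m₀) = −(Q_out/(Q_in−Q_out)) ln(V/V₀).
m = m₀ (V₀/V)^(Q_out/(Q_in−Q_out)) = 70.9 × (1470/572.75)^(-2.5773) = 6.2462 g.

6.25 g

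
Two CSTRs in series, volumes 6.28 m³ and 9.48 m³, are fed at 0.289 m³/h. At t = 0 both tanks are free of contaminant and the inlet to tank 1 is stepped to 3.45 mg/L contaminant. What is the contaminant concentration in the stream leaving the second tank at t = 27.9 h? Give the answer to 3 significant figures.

Each tank obeys Vᵢ dCᵢ/dt = Q(Cᵢ₋₁ − Cᵢ), so τᵢ = Vᵢ/Q.
τ₁ = 6.28/0.289 = 21.730 h; τ₂ = 9.48/0.289 = 32.803 h.
Solving the cascade with C₁(0)=C₂(0)=0 gives C₂(t) = C_in[1 − (τ₁ e^(−t/τ₁) − τ₂ e^(−t/τ₂))/(τ₁ − τ₂)].
At t = 27.9: e^(−t/τ₁) = 0.27695, e^(−t/τ₂) = 0.42719.
C₂ = 3.45·[1 − (21.730·0.27695 − 32.803·0.42719)/(-11.073)] = 3.45·0.27797 = 0.95900 mg/L.

0.959 mg/L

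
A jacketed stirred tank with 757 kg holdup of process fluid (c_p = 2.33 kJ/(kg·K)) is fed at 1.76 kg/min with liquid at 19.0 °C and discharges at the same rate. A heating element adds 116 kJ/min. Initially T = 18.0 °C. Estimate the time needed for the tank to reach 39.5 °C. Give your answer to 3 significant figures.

M c_p dT/dt = ṁ c_p (T_in − T) + Q̇.
τ = M/ṁ = 430.11 min; T_ss = T_in + Q̇/(ṁ c_p) = 47.287 °C.
T(t) = T_ss + (T₀ − T_ss) e^(−t/τ). Set T = 39.5:
e^(−t/τ) = (39.5 − 47.287)/(18.0 − 47.287) = 0.26589
t = −430.11 · ln(0.26589) = 569.76 min.

570 min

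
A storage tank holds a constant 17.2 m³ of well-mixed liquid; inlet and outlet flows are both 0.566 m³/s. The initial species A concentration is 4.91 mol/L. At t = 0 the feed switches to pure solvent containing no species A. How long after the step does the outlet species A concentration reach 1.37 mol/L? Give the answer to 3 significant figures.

38.8 s

Species balance: V dC/dt = Q(C_in − C) ⇒ τ = V/Q = 30.389 s.
C(t) = C_in + (C₀ − C_in) e^(−t/τ). Set C = 1.37 and solve for t:
e^(−t/τ) = (C − C_in)/(C₀ − C_in) = (1.37 − 0)/(4.91 − 0) = 0.27902
t = −τ ln(…) = 30.389 × 1.2765 = 38.790 s.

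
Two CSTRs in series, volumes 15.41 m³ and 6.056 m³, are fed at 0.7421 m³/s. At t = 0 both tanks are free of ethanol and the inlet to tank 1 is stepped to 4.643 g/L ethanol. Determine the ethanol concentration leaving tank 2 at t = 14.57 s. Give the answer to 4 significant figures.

1.355 g/L

Each tank obeys Vᵢ dCᵢ/dt = Q(Cᵢ₋₁ − Cᵢ), so τᵢ = Vᵢ/Q.
τ₁ = 15.41/0.7421 = 20.7654 s; τ₂ = 6.056/0.7421 = 8.16063 s.
Solving the cascade with C₁(0)=C₂(0)=0 gives C₂(t) = C_in[1 − (τ₁ e^(−t/τ₁) − τ₂ e^(−t/τ₂))/(τ₁ − τ₂)].
At t = 14.57: e^(−t/τ₁) = 0.495768, e^(−t/τ₂) = 0.167730.
C₂ = 4.643·[1 − (20.7654·0.495768 − 8.16063·0.167730)/(12.6048)] = 4.643·0.291853 = 1.35507 g/L.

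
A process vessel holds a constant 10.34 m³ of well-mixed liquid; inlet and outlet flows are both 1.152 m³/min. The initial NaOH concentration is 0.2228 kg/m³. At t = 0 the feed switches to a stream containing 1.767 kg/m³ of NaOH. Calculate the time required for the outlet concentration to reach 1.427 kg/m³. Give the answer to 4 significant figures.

13.58 min

Species balance: V dC/dt = Q(C_in − C) ⇒ τ = V/Q = 8.97569 min.
C(t) = C_in + (C₀ − C_in) e^(−t/τ). Set C = 1.427 and solve for t:
e^(−t/τ) = (C − C_in)/(C₀ − C_in) = (1.427 − 1.767)/(0.2228 − 1.767) = 0.220179
t = −τ ln(…) = 8.97569 × 1.51332 = 13.5831 min.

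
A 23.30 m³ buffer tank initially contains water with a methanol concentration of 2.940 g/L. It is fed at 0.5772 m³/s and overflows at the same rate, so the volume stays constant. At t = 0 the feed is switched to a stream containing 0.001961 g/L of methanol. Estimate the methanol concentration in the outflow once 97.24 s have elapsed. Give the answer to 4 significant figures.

0.2661 g/L

Unsteady species balance (constant V, well mixed): V dC/dt = Q(C_in − C).
Rewrite as dC/dt + C/τ = C_in/τ, τ = V/Q = 40.3673 s.
C approaches C_in exponentially: C(t) = C_in + (C₀ − C_in) e^(−t/τ).
C(97.24) = 0.001961 + (2.940 − 0.001961)·e^(−97.24/40.3673) = 0.001961 + (2.93804)·0.0899159 = 0.266137 g/L.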